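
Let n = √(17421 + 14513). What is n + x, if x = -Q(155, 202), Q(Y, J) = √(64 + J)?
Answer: √31934 - √266 ≈ 162.39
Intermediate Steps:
x = -√266 (x = -√(64 + 202) = -√266 ≈ -16.310)
n = √31934 ≈ 178.70
n + x = √31934 - √266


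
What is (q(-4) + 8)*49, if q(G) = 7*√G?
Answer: 392 + 686*I ≈ 392.0 + 686.0*I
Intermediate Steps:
(q(-4) + 8)*49 = (7*√(-4) + 8)*49 = (7*(2*I) + 8)*49 = (14*I + 8)*49 = (8 + 14*I)*49 = 392 + 686*I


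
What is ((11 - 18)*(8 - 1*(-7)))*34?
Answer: -3570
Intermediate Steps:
((11 - 18)*(8 - 1*(-7)))*34 = -7*(8 + 7)*34 = -7*15*34 = -105*34 = -3570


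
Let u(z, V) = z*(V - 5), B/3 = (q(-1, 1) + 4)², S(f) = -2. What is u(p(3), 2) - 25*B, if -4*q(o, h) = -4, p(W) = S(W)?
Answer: -1869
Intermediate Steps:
p(W) = -2
q(o, h) = 1 (q(o, h) = -¼*(-4) = 1)
B = 75 (B = 3*(1 + 4)² = 3*5² = 3*25 = 75)
u(z, V) = z*(-5 + V)
u(p(3), 2) - 25*B = -2*(-5 + 2) - 25*75 = -2*(-3) - 1875 = 6 - 1875 = -1869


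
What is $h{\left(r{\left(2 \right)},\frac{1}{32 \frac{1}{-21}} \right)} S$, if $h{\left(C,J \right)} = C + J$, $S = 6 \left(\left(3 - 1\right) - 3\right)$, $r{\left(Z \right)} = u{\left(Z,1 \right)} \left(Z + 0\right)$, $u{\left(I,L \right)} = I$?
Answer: $- \frac{321}{16} \approx -20.063$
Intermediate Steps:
$r{\left(Z \right)} = Z^{2}$ ($r{\left(Z \right)} = Z \left(Z + 0\right) = Z Z = Z^{2}$)
$S = -6$ ($S = 6 \left(2 - 3\right) = 6 \left(-1\right) = -6$)
$h{\left(r{\left(2 \right)},\frac{1}{32 \frac{1}{-21}} \right)} S = \left(2^{2} + \frac{1}{32 \frac{1}{-21}}\right) \left(-6\right) = \left(4 + \frac{1}{32 \left(- \frac{1}{21}\right)}\right) \left(-6\right) = \left(4 + \frac{1}{- \frac{32}{21}}\right) \left(-6\right) = \left(4 - \frac{21}{32}\right) \left(-6\right) = \frac{107}{32} \left(-6\right) = - \frac{321}{16}$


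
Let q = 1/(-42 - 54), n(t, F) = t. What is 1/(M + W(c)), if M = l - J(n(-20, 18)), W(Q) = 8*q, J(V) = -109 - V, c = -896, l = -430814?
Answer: -12/5168701 ≈ -2.3217e-6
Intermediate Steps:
q = -1/96 (q = 1/(-96) = -1/96 ≈ -0.010417)
W(Q) = -1/12 (W(Q) = 8*(-1/96) = -1/12)
M = -430725 (M = -430814 - (-109 - 1*(-20)) = -430814 - (-109 + 20) = -430814 - 1*(-89) = -430814 + 89 = -430725)
1/(M + W(c)) = 1/(-430725 - 1/12) = 1/(-5168701/12) = -12/5168701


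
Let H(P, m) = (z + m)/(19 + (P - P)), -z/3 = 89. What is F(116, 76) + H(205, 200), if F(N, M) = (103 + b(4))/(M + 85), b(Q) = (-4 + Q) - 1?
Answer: -8849/3059 ≈ -2.8928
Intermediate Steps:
b(Q) = -5 + Q
z = -267 (z = -3*89 = -267)
F(N, M) = 102/(85 + M) (F(N, M) = (103 + (-5 + 4))/(M + 85) = (103 - 1)/(85 + M) = 102/(85 + M))
H(P, m) = -267/19 + m/19 (H(P, m) = (-267 + m)/(19 + (P - P)) = (-267 + m)/(19 + 0) = (-267 + m)/19 = (-267 + m)*(1/19) = -267/19 + m/19)
F(116, 76) + H(205, 200) = 102/(85 + 76) + (-267/19 + (1/19)*200) = 102/161 + (-267/19 + 200/19) = 102*(1/161) - 67/19 = 102/161 - 67/19 = -8849/3059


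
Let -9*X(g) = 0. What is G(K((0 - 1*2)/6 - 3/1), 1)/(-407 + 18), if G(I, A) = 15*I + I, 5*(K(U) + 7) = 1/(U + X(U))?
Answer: 2824/9725 ≈ 0.29039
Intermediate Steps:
X(g) = 0 (X(g) = -⅑*0 = 0)
K(U) = -7 + 1/(5*U) (K(U) = -7 + 1/(5*(U + 0)) = -7 + 1/(5*U))
G(I, A) = 16*I
G(K((0 - 1*2)/6 - 3/1), 1)/(-407 + 18) = (16*(-7 + 1/(5*((0 - 1*2)/6 - 3/1))))/(-407 + 18) = (16*(-7 + 1/(5*((0 - 2)*(⅙) - 3*1))))/(-389) = -16*(-7 + 1/(5*(-2*⅙ - 3)))/389 = -16*(-7 + 1/(5*(-⅓ - 3)))/389 = -16*(-7 + 1/(5*(-10/3)))/389 = -16*(-7 + (⅕)*(-3/10))/389 = -16*(-7 - 3/50)/389 = -16*(-353)/(389*50) = -1/389*(-2824/25) = 2824/9725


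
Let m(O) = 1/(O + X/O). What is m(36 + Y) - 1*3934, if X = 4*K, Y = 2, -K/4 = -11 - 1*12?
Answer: -3564185/906 ≈ -3934.0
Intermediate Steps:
K = 92 (K = -4*(-11 - 1*12) = -4*(-11 - 12) = -4*(-23) = 92)
X = 368 (X = 4*92 = 368)
m(O) = 1/(O + 368/O)
m(36 + Y) - 1*3934 = (36 + 2)/(368 + (36 + 2)²) - 1*3934 = 38/(368 + 38²) - 3934 = 38/(368 + 1444) - 3934 = 38/1812 - 3934 = 38*(1/1812) - 3934 = 19/906 - 3934 = -3564185/906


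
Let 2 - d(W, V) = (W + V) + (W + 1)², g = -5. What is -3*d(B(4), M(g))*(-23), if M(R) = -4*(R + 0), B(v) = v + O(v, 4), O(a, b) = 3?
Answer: -6141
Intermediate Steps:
B(v) = 3 + v (B(v) = v + 3 = 3 + v)
M(R) = -4*R
d(W, V) = 2 - V - W - (1 + W)² (d(W, V) = 2 - ((W + V) + (W + 1)²) = 2 - ((V + W) + (1 + W)²) = 2 - (V + W + (1 + W)²) = 2 + (-V - W - (1 + W)²) = 2 - V - W - (1 + W)²)
-3*d(B(4), M(g))*(-23) = -3*(2 - (-4)*(-5) - (3 + 4) - (1 + (3 + 4))²)*(-23) = -3*(2 - 1*20 - 1*7 - (1 + 7)²)*(-23) = -3*(2 - 20 - 7 - 1*8²)*(-23) = -3*(2 - 20 - 7 - 1*64)*(-23) = -3*(2 - 20 - 7 - 64)*(-23) = -3*(-89)*(-23) = 267*(-23) = -6141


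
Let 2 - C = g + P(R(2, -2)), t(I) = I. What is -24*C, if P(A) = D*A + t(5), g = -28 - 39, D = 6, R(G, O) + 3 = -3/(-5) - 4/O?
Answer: -7968/5 ≈ -1593.6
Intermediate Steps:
R(G, O) = -12/5 - 4/O (R(G, O) = -3 + (-3/(-5) - 4/O) = -3 + (-3*(-1/5) - 4/O) = -3 + (3/5 - 4/O) = -12/5 - 4/O)
g = -67
P(A) = 5 + 6*A (P(A) = 6*A + 5 = 5 + 6*A)
C = 332/5 (C = 2 - (-67 + (5 + 6*(-12/5 - 4/(-2)))) = 2 - (-67 + (5 + 6*(-12/5 - 4*(-1/2)))) = 2 - (-67 + (5 + 6*(-12/5 + 2))) = 2 - (-67 + (5 + 6*(-2/5))) = 2 - (-67 + (5 - 12/5)) = 2 - (-67 + 13/5) = 2 - 1*(-322/5) = 2 + 322/5 = 332/5 ≈ 66.400)
-24*C = -24*332/5 = -7968/5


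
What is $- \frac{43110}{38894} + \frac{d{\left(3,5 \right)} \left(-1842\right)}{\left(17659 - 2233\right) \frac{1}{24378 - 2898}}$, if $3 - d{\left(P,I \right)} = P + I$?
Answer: $\frac{213715725565}{16666079} \approx 12823.0$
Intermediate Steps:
$d{\left(P,I \right)} = 3 - I - P$ ($d{\left(P,I \right)} = 3 - \left(P + I\right) = 3 - \left(I + P\right) = 3 - I - P$)
$- \frac{43110}{38894} + \frac{d{\left(3,5 \right)} \left(-1842\right)}{\left(17659 - 2233\right) \frac{1}{24378 - 2898}} = - \frac{43110}{38894} + \frac{\left(3 - 5 - 3\right) \left(-1842\right)}{\left(17659 - 2233\right) \frac{1}{24378 - 2898}} = \left(-43110\right) \frac{1}{38894} + \frac{\left(3 - 5 - 3\right) \left(-1842\right)}{15426 \cdot \frac{1}{21480}} = - \frac{21555}{19447} + \frac{\left(-5\right) \left(-1842\right)}{15426 \cdot \frac{1}{21480}} = - \frac{21555}{19447} + \frac{9210}{\frac{2571}{3580}} = - \frac{21555}{19447} + 9210 \cdot \frac{3580}{2571} = - \frac{21555}{19447} + \frac{10990600}{857} = \frac{213715725565}{16666079}$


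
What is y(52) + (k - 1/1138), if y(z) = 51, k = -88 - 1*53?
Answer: -102421/1138 ≈ -90.001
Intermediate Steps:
k = -141 (k = -88 - 53 = -141)
y(52) + (k - 1/1138) = 51 + (-141 - 1/1138) = 51 - 160459/1138 = -102421/1138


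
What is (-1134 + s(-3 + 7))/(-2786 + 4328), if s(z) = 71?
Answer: -1063/1542 ≈ -0.68936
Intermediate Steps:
(-1134 + s(-3 + 7))/(-2786 + 4328) = (-1134 + 71)/(-2786 + 4328) = -1063/1542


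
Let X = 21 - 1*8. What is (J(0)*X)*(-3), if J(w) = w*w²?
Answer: 0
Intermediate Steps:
J(w) = w³
X = 13 (X = 21 - 8 = 13)
(J(0)*X)*(-3) = (0³*13)*(-3) = (0*13)*(-3) = 0*(-3) = 0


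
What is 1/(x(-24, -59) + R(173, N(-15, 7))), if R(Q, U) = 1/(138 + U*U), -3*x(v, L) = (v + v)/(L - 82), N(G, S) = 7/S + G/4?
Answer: -328389/35008 ≈ -9.3804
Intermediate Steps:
N(G, S) = 7/S + G/4 (N(G, S) = 7/S + G*(1/4) = 7/S + G/4)
x(v, L) = -2*v/(3*(-82 + L)) (x(v, L) = -(v + v)/(3*(L - 82)) = -2*v/(3*(-82 + L)))
R(Q, U) = 1/(138 + U**2)
1/(x(-24, -59) + R(173, N(-15, 7))) = 1/(-2*(-24)/(-246 + 3*(-59)) + 1/(138 + (7/7 + (1/4)*(-15))**2)) = 1/(-2*(-24)/(-246 - 177) + 1/(138 + (7*(1/7) - 15/4)**2)) = 1/(-2*(-24)/(-423) + 1/(138 + (1 - 15/4)**2)) = 1/(-2*(-24)*(-1/423) + 1/(138 + (-11/4)**2)) = 1/(-16/141 + 1/(138 + 121/16)) = 1/(-16/141 + 1/(2329/16)) = 1/(-16/141 + 16/2329) = 1/(-35008/328389) = -328389/35008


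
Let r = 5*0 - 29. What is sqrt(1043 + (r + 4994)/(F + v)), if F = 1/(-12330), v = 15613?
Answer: sqrt(38664782370121676453)/192508289 ≈ 32.300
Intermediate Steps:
F = -1/12330 ≈ -8.1103e-5
r = -29 (r = 0 - 29 = -29)
sqrt(1043 + (r + 4994)/(F + v)) = sqrt(1043 + (-29 + 4994)/(-1/12330 + 15613)) = sqrt(1043 + 4965/(192508289/12330)) = sqrt(1043 + 4965*(12330/192508289)) = sqrt(1043 + 61218450/192508289) = sqrt(200847363877/192508289) = sqrt(38664782370121676453)/192508289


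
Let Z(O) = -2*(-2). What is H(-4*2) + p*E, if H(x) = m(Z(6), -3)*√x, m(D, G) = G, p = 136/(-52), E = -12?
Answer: 408/13 - 6*I*√2 ≈ 31.385 - 8.4853*I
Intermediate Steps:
p = -34/13 (p = 136*(-1/52) = -34/13 ≈ -2.6154)
Z(O) = 4
H(x) = -3*√x
H(-4*2) + p*E = -3*2*I*√2 - 34/13*(-12) = -6*I*√2 + 408/13 = 408/13 - 6*I*√2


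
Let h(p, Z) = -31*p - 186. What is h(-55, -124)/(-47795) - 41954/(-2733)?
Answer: 2001040003/130623735 ≈ 15.319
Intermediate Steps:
h(p, Z) = -186 - 31*p
h(-55, -124)/(-47795) - 41954/(-2733) = (-186 - 31*(-55))/(-47795) - 41954/(-2733) = (-186 + 1705)*(-1/47795) - 41954*(-1/2733) = 1519*(-1/47795) + 41954/2733 = -1519/47795 + 41954/2733 = 2001040003/130623735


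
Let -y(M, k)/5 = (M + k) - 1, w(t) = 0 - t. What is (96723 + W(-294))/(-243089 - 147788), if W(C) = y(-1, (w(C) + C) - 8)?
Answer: -96773/390877 ≈ -0.24758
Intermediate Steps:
w(t) = -t
y(M, k) = 5 - 5*M - 5*k (y(M, k) = -5*((M + k) - 1) = -5*(-1 + M + k) = 5 - 5*M - 5*k)
W(C) = 50 (W(C) = 5 - 5*(-1) - 5*((-C + C) - 8) = 5 + 5 - 5*(0 - 8) = 5 + 5 - 5*(-8) = 5 + 5 + 40 = 50)
(96723 + W(-294))/(-243089 - 147788) = (96723 + 50)/(-243089 - 147788) = 96773/(-390877) = 96773*(-1/390877) = -96773/390877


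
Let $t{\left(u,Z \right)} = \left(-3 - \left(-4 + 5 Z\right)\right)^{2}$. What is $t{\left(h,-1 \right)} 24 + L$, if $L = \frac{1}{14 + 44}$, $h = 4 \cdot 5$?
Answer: $\frac{50113}{58} \approx 864.02$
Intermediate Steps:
$h = 20$
$L = \frac{1}{58} \approx 0.017241$
$t{\left(u,Z \right)} = \left(1 - 5 Z\right)^{2}$ ($t{\left(u,Z \right)} = \left(-3 - \left(-4 + 5 Z\right)\right)^{2} = \left(1 - 5 Z\right)^{2}$)
$t{\left(h,-1 \right)} 24 + L = \left(-1 + 5 \left(-1\right)\right)^{2} \cdot 24 + \frac{1}{58} = \left(-1 - 5\right)^{2} \cdot 24 + \frac{1}{58} = \left(-6\right)^{2} \cdot 24 + \frac{1}{58} = 36 \cdot 24 + \frac{1}{58} = 864 + \frac{1}{58} = \frac{50113}{58}$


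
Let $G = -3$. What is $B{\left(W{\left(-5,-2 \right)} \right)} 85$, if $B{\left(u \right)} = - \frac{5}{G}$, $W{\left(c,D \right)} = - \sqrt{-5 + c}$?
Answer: $\frac{425}{3} \approx 141.67$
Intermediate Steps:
$B{\left(u \right)} = \frac{5}{3}$ ($B{\left(u \right)} = - \frac{5}{-3} = \left(-5\right) \left(- \frac{1}{3}\right) = \frac{5}{3}$)
$B{\left(W{\left(-5,-2 \right)} \right)} 85 = \frac{5}{3} \cdot 85 = \frac{425}{3}$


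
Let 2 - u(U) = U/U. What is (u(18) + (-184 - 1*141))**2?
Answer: 104976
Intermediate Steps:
u(U) = 1 (u(U) = 2 - U/U = 2 - 1*1 = 2 - 1 = 1)
(u(18) + (-184 - 1*141))**2 = (1 + (-184 - 1*141))**2 = (1 + (-184 - 141))**2 = (1 - 325)**2 = (-324)**2 = 104976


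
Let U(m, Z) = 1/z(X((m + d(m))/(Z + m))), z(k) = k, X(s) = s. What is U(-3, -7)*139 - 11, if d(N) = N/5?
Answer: 3376/9 ≈ 375.11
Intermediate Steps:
d(N) = N/5 (d(N) = N*(⅕) = N/5)
U(m, Z) = 5*(Z + m)/(6*m) (U(m, Z) = 1/((m + m/5)/(Z + m)) = 1/((6*m/5)/(Z + m)) = 1/(6*m/(5*(Z + m))) = 5*(Z + m)/(6*m))
U(-3, -7)*139 - 11 = ((⅚)*(-7 - 3)/(-3))*139 - 11 = ((⅚)*(-⅓)*(-10))*139 - 11 = (25/9)*139 - 11 = 3475/9 - 11 = 3376/9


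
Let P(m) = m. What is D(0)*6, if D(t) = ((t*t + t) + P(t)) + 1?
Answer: 6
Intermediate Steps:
D(t) = 1 + t² + 2*t (D(t) = ((t*t + t) + t) + 1 = ((t² + t) + t) + 1 = ((t + t²) + t) + 1 = (t² + 2*t) + 1 = 1 + t² + 2*t)
D(0)*6 = (1 + 0² + 2*0)*6 = (1 + 0 + 0)*6 = 1*6 = 6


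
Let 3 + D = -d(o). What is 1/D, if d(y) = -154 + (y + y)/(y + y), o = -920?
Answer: 1/150 ≈ 0.0066667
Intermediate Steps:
d(y) = -153 (d(y) = -154 + (2*y)/((2*y)) = -154 + (2*y)*(1/(2*y)) = -154 + 1 = -153)
D = 150 (D = -3 - 1*(-153) = -3 + 153 = 150)
1/D = 1/150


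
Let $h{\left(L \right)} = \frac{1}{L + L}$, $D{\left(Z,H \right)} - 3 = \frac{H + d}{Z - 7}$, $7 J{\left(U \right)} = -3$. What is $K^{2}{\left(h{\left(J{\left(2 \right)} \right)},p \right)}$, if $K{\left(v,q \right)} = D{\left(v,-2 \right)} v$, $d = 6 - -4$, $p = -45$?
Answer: $\frac{1089}{196} \approx 5.5561$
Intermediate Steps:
$J{\left(U \right)} = - \frac{3}{7}$ ($J{\left(U \right)} = \frac{1}{7} \left(-3\right) = - \frac{3}{7}$)
$d = 10$ ($d = 6 + 4 = 10$)
$D{\left(Z,H \right)} = 3 + \frac{10 + H}{-7 + Z}$ ($D{\left(Z,H \right)} = 3 + \frac{H + 10}{Z - 7} = 3 + \frac{10 + H}{-7 + Z}$)
$h{\left(L \right)} = \frac{1}{2 L}$
$K{\left(v,q \right)} = \frac{v \left(-13 + 3 v\right)}{-7 + v}$ ($K{\left(v,q \right)} = \frac{-11 - 2 + 3 v}{-7 + v} v = \frac{-13 + 3 v}{-7 + v} v = \frac{v \left(-13 + 3 v\right)}{-7 + v}$)
$K^{2}{\left(h{\left(J{\left(2 \right)} \right)},p \right)} = \left(\frac{\frac{1}{2 \left(- \frac{3}{7}\right)} \left(-13 + 3 \frac{1}{2 \left(- \frac{3}{7}\right)}\right)}{-7 + \frac{1}{2 \left(- \frac{3}{7}\right)}}\right)^{2} = \left(\frac{\frac{1}{2} \left(- \frac{7}{3}\right) \left(-13 + 3 \cdot \frac{1}{2} \left(- \frac{7}{3}\right)\right)}{-7 + \frac{1}{2} \left(- \frac{7}{3}\right)}\right)^{2} = \left(- \frac{7 \left(-13 + 3 \left(- \frac{7}{6}\right)\right)}{6 \left(-7 - \frac{7}{6}\right)}\right)^{2} = \left(- \frac{7 \left(-13 - \frac{7}{2}\right)}{6 \left(- \frac{49}{6}\right)}\right)^{2} = \left(\left(- \frac{7}{6}\right) \left(- \frac{6}{49}\right) \left(- \frac{33}{2}\right)\right)^{2} = \left(- \frac{33}{14}\right)^{2} = \frac{1089}{196}$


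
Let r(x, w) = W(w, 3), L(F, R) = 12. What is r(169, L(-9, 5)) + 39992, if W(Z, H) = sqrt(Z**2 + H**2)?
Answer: 39992 + 3*sqrt(17) ≈ 40004.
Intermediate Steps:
W(Z, H) = sqrt(H**2 + Z**2)
r(x, w) = sqrt(9 + w**2) (r(x, w) = sqrt(3**2 + w**2) = sqrt(9 + w**2))
r(169, L(-9, 5)) + 39992 = sqrt(9 + 12**2) + 39992 = sqrt(9 + 144) + 39992 = sqrt(153) + 39992 = 3*sqrt(17) + 39992 = 39992 + 3*sqrt(17)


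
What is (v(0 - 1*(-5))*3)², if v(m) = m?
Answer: 225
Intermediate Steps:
(v(0 - 1*(-5))*3)² = ((0 - 1*(-5))*3)² = ((0 + 5)*3)² = (5*3)² = 15² = 225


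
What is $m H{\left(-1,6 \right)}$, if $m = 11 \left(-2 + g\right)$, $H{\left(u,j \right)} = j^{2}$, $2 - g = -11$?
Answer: $4356$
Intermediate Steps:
$g = 13$ ($g = 2 - -11 = 2 + 11 = 13$)
$m = 121$ ($m = 11 \left(-2 + 13\right) = 11 \cdot 11 = 121$)
$m H{\left(-1,6 \right)} = 121 \cdot 6^{2} = 121 \cdot 36 = 4356$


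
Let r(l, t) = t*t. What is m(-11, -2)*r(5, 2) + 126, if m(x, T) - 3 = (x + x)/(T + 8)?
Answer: 370/3 ≈ 123.33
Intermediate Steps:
r(l, t) = t**2
m(x, T) = 3 + 2*x/(8 + T) (m(x, T) = 3 + (x + x)/(T + 8) = 3 + (2*x)/(8 + T) = 3 + 2*x/(8 + T))
m(-11, -2)*r(5, 2) + 126 = ((24 + 2*(-11) + 3*(-2))/(8 - 2))*2**2 + 126 = ((24 - 22 - 6)/6)*4 + 126 = ((1/6)*(-4))*4 + 126 = -2/3*4 + 126 = -8/3 + 126 = 370/3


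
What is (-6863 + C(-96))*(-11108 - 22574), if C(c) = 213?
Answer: 223985300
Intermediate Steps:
(-6863 + C(-96))*(-11108 - 22574) = (-6863 + 213)*(-11108 - 22574) = -6650*(-33682) = 223985300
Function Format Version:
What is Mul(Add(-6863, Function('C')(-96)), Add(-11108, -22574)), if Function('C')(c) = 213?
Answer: 223985300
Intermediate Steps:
Mul(Add(-6863, Function('C')(-96)), Add(-11108, -22574)) = Mul(Add(-6863, 213), Add(-11108, -22574)) = Mul(-6650, -33682) = 223985300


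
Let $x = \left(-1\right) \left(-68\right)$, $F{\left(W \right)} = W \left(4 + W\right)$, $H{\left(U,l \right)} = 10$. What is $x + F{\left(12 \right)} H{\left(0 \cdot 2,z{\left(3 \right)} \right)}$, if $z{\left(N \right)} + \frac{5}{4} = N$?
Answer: $1988$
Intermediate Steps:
$z{\left(N \right)} = - \frac{5}{4} + N$
$x = 68$
$x + F{\left(12 \right)} H{\left(0 \cdot 2,z{\left(3 \right)} \right)} = 68 + 12 \left(4 + 12\right) 10 = 68 + 12 \cdot 16 \cdot 10 = 68 + 192 \cdot 10 = 68 + 1920 = 1988$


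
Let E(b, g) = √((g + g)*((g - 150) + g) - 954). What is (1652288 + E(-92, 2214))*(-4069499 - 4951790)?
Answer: -14905767559232 - 27063867*√2104670 ≈ -1.4945e+13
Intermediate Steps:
E(b, g) = √(-954 + 2*g*(-150 + 2*g)) (E(b, g) = √((2*g)*((-150 + g) + g) - 954) = √((2*g)*(-150 + 2*g) - 954) = √(2*g*(-150 + 2*g) - 954) = √(-954 + 2*g*(-150 + 2*g)))
(1652288 + E(-92, 2214))*(-4069499 - 4951790) = (1652288 + √(-954 - 300*2214 + 4*2214²))*(-4069499 - 4951790) = (1652288 + √(-954 - 664200 + 4*4901796))*(-9021289) = (1652288 + √(-954 - 664200 + 19607184))*(-9021289) = (1652288 + √18942030)*(-9021289) = (1652288 + 3*√2104670)*(-9021289) = -14905767559232 - 27063867*√2104670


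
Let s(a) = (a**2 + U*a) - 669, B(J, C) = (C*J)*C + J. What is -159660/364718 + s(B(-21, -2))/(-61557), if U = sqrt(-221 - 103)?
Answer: -7846142/12947489 + 630*I/20519 ≈ -0.606 + 0.030703*I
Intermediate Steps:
U = 18*I (U = sqrt(-324) = 18*I ≈ 18.0*I)
B(J, C) = J + J*C**2 (B(J, C) = J*C**2 + J = J + J*C**2)
s(a) = -669 + a**2 + 18*I*a (s(a) = (a**2 + (18*I)*a) - 669 = (a**2 + 18*I*a) - 669 = -669 + a**2 + 18*I*a)
-159660/364718 + s(B(-21, -2))/(-61557) = -159660/364718 + (-669 + (-21*(1 + (-2)**2))**2 + 18*I*(-21*(1 + (-2)**2)))/(-61557) = -159660*1/364718 + (-669 + (-21*(1 + 4))**2 + 18*I*(-21*(1 + 4)))*(-1/61557) = -79830/182359 + (-669 + (-21*5)**2 + 18*I*(-21*5))*(-1/61557) = -79830/182359 + (-669 + (-105)**2 + 18*I*(-105))*(-1/61557) = -79830/182359 + (-669 + 11025 - 1890*I)*(-1/61557) = -79830/182359 + (10356 - 1890*I)*(-1/61557) = -79830/182359 + (-3452/20519 + 630*I/20519) = -7846142/12947489 + 630*I/20519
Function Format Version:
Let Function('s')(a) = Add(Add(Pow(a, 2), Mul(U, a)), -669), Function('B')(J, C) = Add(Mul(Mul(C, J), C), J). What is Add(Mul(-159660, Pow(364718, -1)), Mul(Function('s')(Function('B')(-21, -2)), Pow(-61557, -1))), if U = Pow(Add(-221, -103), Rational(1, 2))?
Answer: Add(Rational(-7846142, 12947489), Mul(Rational(630, 20519), I)) ≈ Add(-0.60600, Mul(0.030703, I))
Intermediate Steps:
U = Mul(18, I) (U = Pow(-324, Rational(1, 2)) = Mul(18, I) ≈ Mul(18.000, I))
Function('B')(J, C) = Add(J, Mul(J, Pow(C, 2))) (Function('B')(J, C) = Add(Mul(J, Pow(C, 2)), J) = Add(J, Mul(J, Pow(C, 2))))
Function('s')(a) = Add(-669, Pow(a, 2), Mul(18, I, a)) (Function('s')(a) = Add(Add(Pow(a, 2), Mul(Mul(18, I), a)), -669) = Add(Add(Pow(a, 2), Mul(18, I, a)), -669) = Add(-669, Pow(a, 2), Mul(18, I, a)))
Add(Mul(-159660, Pow(364718, -1)), Mul(Function('s')(Function('B')(-21, -2)), Pow(-61557, -1))) = Add(Mul(-159660, Pow(364718, -1)), Mul(Add(-669, Pow(Mul(-21, Add(1, Pow(-2, 2))), 2), Mul(18, I, Mul(-21, Add(1, Pow(-2, 2))))), Pow(-61557, -1))) = Add(Mul(-159660, Rational(1, 364718)), Mul(Add(-669, Pow(Mul(-21, Add(1, 4)), 2), Mul(18, I, Mul(-21, Add(1, 4)))), Rational(-1, 61557))) = Add(Rational(-79830, 182359), Mul(Add(-669, Pow(Mul(-21, 5), 2), Mul(18, I, Mul(-21, 5))), Rational(-1, 61557))) = Add(Rational(-79830, 182359), Mul(Add(-669, Pow(-105, 2), Mul(18, I, -105)), Rational(-1, 61557))) = Add(Rational(-79830, 182359), Mul(Add(-669, 11025, Mul(-1890, I)), Rational(-1, 61557))) = Add(Rational(-79830, 182359), Mul(Add(10356, Mul(-1890, I)), Rational(-1, 61557))) = Add(Rational(-79830, 182359), Add(Rational(-3452, 20519), Mul(Rational(630, 20519), I))) = Add(Rational(-7846142, 12947489), Mul(Rational(630, 20519), I))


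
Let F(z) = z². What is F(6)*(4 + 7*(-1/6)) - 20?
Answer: 82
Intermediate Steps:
F(6)*(4 + 7*(-1/6)) - 20 = 6²*(4 + 7*(-1/6)) - 20 = 36*(4 + 7*(-1*⅙)) - 20 = 36*(4 + 7*(-⅙)) - 20 = 36*(4 - 7/6) - 20 = 36*(17/6) - 20 = 102 - 20 = 82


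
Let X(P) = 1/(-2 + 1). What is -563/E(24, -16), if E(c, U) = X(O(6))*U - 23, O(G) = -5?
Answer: 563/7 ≈ 80.429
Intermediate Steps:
X(P) = -1 (X(P) = 1/(-1) = -1)
E(c, U) = -23 - U (E(c, U) = -U - 23 = -23 - U)
-563/E(24, -16) = -563/(-23 - 1*(-16)) = -563/(-23 + 16) = -563/(-7) = -563*(-1/7) = 563/7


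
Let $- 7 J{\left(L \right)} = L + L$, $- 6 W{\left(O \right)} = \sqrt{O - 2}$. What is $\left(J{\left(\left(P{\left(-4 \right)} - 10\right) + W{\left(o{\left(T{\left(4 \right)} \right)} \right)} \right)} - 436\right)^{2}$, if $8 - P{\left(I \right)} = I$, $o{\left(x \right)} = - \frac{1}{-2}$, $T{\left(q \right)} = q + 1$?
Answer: $\frac{\left(18336 - i \sqrt{6}\right)^{2}}{1764} \approx 1.9059 \cdot 10^{5} - 50.923 i$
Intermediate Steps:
$T{\left(q \right)} = 1 + q$
$o{\left(x \right)} = \frac{1}{2}$ ($o{\left(x \right)} = \left(-1\right) \left(- \frac{1}{2}\right) = \frac{1}{2}$)
$W{\left(O \right)} = - \frac{\sqrt{-2 + O}}{6}$ ($W{\left(O \right)} = - \frac{\sqrt{O - 2}}{6} = - \frac{\sqrt{-2 + O}}{6}$)
$P{\left(I \right)} = 8 - I$
$J{\left(L \right)} = - \frac{2 L}{7}$ ($J{\left(L \right)} = - \frac{L + L}{7} = - \frac{2 L}{7}$)
$\left(J{\left(\left(P{\left(-4 \right)} - 10\right) + W{\left(o{\left(T{\left(4 \right)} \right)} \right)} \right)} - 436\right)^{2} = \left(- \frac{2 \left(\left(\left(8 - -4\right) - 10\right) - \frac{\sqrt{-2 + \frac{1}{2}}}{6}\right)}{7} - 436\right)^{2} = \left(- \frac{2 \left(\left(\left(8 + 4\right) - 10\right) - \frac{\sqrt{- \frac{3}{2}}}{6}\right)}{7} - 436\right)^{2} = \left(- \frac{2 \left(\left(12 - 10\right) - \frac{\frac{1}{2} i \sqrt{6}}{6}\right)}{7} - 436\right)^{2} = \left(- \frac{2 \left(2 - \frac{i \sqrt{6}}{12}\right)}{7} - 436\right)^{2} = \left(\left(- \frac{4}{7} + \frac{i \sqrt{6}}{42}\right) - 436\right)^{2} = \left(- \frac{3056}{7} + \frac{i \sqrt{6}}{42}\right)^{2}$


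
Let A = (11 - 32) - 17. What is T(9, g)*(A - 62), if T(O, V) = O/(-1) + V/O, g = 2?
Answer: 7900/9 ≈ 877.78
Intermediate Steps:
A = -38 (A = -21 - 17 = -38)
T(O, V) = -O + V/O (T(O, V) = O*(-1) + V/O = -O + V/O)
T(9, g)*(A - 62) = (-1*9 + 2/9)*(-38 - 62) = (-9 + 2*(⅑))*(-100) = (-9 + 2/9)*(-100) = -79/9*(-100) = 7900/9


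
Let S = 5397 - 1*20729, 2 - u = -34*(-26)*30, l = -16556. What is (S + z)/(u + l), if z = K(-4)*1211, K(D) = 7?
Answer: 2285/14358 ≈ 0.15914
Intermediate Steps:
u = -26518 (u = 2 - (-34*(-26))*30 = 2 - 884*30 = 2 - 1*26520 = 2 - 26520 = -26518)
S = -15332 (S = 5397 - 20729 = -15332)
z = 8477 (z = 7*1211 = 8477)
(S + z)/(u + l) = (-15332 + 8477)/(-26518 - 16556) = -6855/(-43074) = -6855*(-1/43074) = 2285/14358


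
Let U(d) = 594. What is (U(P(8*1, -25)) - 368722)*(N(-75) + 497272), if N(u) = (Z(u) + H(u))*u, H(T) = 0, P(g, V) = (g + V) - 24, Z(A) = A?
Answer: -185130466816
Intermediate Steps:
P(g, V) = -24 + V + g (P(g, V) = (V + g) - 24 = -24 + V + g)
N(u) = u² (N(u) = (u + 0)*u = u*u = u²)
(U(P(8*1, -25)) - 368722)*(N(-75) + 497272) = (594 - 368722)*((-75)² + 497272) = -368128*(5625 + 497272) = -368128*502897 = -185130466816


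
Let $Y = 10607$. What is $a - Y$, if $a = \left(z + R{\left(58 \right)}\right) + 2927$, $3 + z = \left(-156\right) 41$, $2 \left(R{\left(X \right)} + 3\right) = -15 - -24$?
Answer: $- \frac{28155}{2} \approx -14078.0$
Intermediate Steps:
$R{\left(X \right)} = \frac{3}{2}$ ($R{\left(X \right)} = -3 + \frac{-15 - -24}{2} = -3 + \frac{-15 + 24}{2} = -3 + \frac{1}{2} \cdot 9 = -3 + \frac{9}{2} = \frac{3}{2}$)
$z = -6399$ ($z = -3 - 6396 = -6399$)
$a = - \frac{6941}{2}$ ($a = \left(-6399 + \frac{3}{2}\right) + 2927 = - \frac{12795}{2} + 2927 = - \frac{6941}{2} \approx -3470.5$)
$a - Y = - \frac{6941}{2} - 10607 = - \frac{28155}{2}$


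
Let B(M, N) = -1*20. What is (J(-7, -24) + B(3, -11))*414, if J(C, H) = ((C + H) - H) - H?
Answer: -1242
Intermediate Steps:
J(C, H) = C - H
B(M, N) = -20
(J(-7, -24) + B(3, -11))*414 = ((-7 - 1*(-24)) - 20)*414 = ((-7 + 24) - 20)*414 = (17 - 20)*414 = -3*414 = -1242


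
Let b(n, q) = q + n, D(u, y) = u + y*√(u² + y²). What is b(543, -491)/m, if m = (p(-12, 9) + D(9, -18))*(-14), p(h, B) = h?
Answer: -26/306159 + 468*√5/102053 ≈ 0.010169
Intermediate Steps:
b(n, q) = n + q
m = 42 + 2268*√5 (m = (-12 + (9 - 18*√(9² + (-18)²)))*(-14) = (-12 + (9 - 18*√(81 + 324)))*(-14) = (-12 + (9 - 162*√5))*(-14) = (-3 - 162*√5)*(-14) = 42 + 2268*√5 ≈ 5113.4)
b(543, -491)/m = (543 - 491)/(42 + 2268*√5) = 52/(42 + 2268*√5)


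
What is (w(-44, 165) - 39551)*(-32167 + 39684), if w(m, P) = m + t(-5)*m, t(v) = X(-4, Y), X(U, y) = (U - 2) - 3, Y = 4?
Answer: -294658883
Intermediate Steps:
X(U, y) = -5 + U (X(U, y) = (-2 + U) - 3 = -5 + U)
t(v) = -9 (t(v) = -5 - 4 = -9)
w(m, P) = -8*m (w(m, P) = m - 9*m = -8*m)
(w(-44, 165) - 39551)*(-32167 + 39684) = (-8*(-44) - 39551)*(-32167 + 39684) = (352 - 39551)*7517 = -39199*7517 = -294658883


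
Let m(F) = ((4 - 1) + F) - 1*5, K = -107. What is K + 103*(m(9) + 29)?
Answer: 3601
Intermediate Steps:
m(F) = -2 + F (m(F) = (3 + F) - 5 = -2 + F)
K + 103*(m(9) + 29) = -107 + 103*((-2 + 9) + 29) = -107 + 103*(7 + 29) = -107 + 103*36 = -107 + 3708 = 3601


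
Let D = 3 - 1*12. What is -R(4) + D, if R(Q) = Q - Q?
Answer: -9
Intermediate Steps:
R(Q) = 0
D = -9 (D = 3 - 12 = -9)
-R(4) + D = -1*0 - 9 = 0 - 9 = -9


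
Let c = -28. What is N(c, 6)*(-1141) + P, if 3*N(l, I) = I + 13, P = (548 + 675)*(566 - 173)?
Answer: 1420238/3 ≈ 4.7341e+5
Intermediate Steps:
P = 480639 (P = 1223*393 = 480639)
N(l, I) = 13/3 + I/3 (N(l, I) = (I + 13)/3 = (13 + I)/3 = 13/3 + I/3)
N(c, 6)*(-1141) + P = (13/3 + (1/3)*6)*(-1141) + 480639 = (13/3 + 2)*(-1141) + 480639 = (19/3)*(-1141) + 480639 = -21679/3 + 480639 = 1420238/3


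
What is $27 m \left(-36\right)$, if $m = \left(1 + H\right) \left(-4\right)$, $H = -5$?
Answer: $-15552$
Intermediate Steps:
$m = 16$ ($m = \left(1 - 5\right) \left(-4\right) = \left(-4\right) \left(-4\right) = 16$)
$27 m \left(-36\right) = 27 \cdot 16 \left(-36\right) = 432 \left(-36\right) = -15552$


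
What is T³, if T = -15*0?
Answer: 0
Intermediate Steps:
T = 0
T³ = 0³ = 0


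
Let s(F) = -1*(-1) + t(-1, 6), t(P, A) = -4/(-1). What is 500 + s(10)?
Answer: 505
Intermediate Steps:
t(P, A) = 4 (t(P, A) = -4*(-1) = 4)
s(F) = 5 (s(F) = -1*(-1) + 4 = 1 + 4 = 5)
500 + s(10) = 500 + 5 = 505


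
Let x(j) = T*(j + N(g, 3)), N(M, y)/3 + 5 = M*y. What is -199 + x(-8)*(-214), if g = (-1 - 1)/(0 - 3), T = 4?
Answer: 14353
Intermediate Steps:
g = ⅔ (g = -2/(-3) = -2*(-⅓) = ⅔ ≈ 0.66667)
N(M, y) = -15 + 3*M*y (N(M, y) = -15 + 3*(M*y) = -15 + 3*M*y)
x(j) = -36 + 4*j (x(j) = 4*(j + (-15 + 3*(⅔)*3)) = 4*(j + (-15 + 6)) = 4*(j - 9) = 4*(-9 + j) = -36 + 4*j)
-199 + x(-8)*(-214) = -199 + (-36 + 4*(-8))*(-214) = -199 + (-36 - 32)*(-214) = -199 - 68*(-214) = -199 + 14552 = 14353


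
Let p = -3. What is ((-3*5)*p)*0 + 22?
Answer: 22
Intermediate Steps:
((-3*5)*p)*0 + 22 = (-3*5*(-3))*0 + 22 = -15*(-3)*0 + 22 = 45*0 + 22 = 0 + 22 = 22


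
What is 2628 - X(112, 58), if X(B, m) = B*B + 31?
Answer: -9947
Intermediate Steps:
X(B, m) = 31 + B² (X(B, m) = B² + 31 = 31 + B²)
2628 - X(112, 58) = 2628 - (31 + 112²) = 2628 - (31 + 12544) = 2628 - 1*12575 = 2628 - 12575 = -9947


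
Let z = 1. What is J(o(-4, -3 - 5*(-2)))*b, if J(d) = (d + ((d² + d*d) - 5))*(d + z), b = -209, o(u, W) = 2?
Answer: -3135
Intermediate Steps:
J(d) = (1 + d)*(-5 + d + 2*d²) (J(d) = (d + ((d² + d*d) - 5))*(d + 1) = (d + ((d² + d²) - 5))*(1 + d) = (d + (2*d² - 5))*(1 + d) = (d + (-5 + 2*d²))*(1 + d) = (-5 + d + 2*d²)*(1 + d) = (1 + d)*(-5 + d + 2*d²))
J(o(-4, -3 - 5*(-2)))*b = (-5 - 4*2 + 2*2³ + 3*2²)*(-209) = (-5 - 8 + 2*8 + 3*4)*(-209) = (-5 - 8 + 16 + 12)*(-209) = 15*(-209) = -3135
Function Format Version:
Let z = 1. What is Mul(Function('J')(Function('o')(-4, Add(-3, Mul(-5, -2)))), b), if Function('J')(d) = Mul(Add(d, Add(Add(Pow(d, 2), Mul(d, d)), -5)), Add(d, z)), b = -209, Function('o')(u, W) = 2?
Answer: -3135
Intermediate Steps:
Function('J')(d) = Mul(Add(1, d), Add(-5, d, Mul(2, Pow(d, 2)))) (Function('J')(d) = Mul(Add(d, Add(Add(Pow(d, 2), Mul(d, d)), -5)), Add(d, 1)) = Mul(Add(d, Add(Add(Pow(d, 2), Pow(d, 2)), -5)), Add(1, d)) = Mul(Add(d, Add(Mul(2, Pow(d, 2)), -5)), Add(1, d)) = Mul(Add(d, Add(-5, Mul(2, Pow(d, 2)))), Add(1, d)) = Mul(Add(-5, d, Mul(2, Pow(d, 2))), Add(1, d)) = Mul(Add(1, d), Add(-5, d, Mul(2, Pow(d, 2)))))
Mul(Function('J')(Function('o')(-4, Add(-3, Mul(-5, -2)))), b) = Mul(Add(-5, Mul(-4, 2), Mul(2, Pow(2, 3)), Mul(3, Pow(2, 2))), -209) = Mul(Add(-5, -8, Mul(2, 8), Mul(3, 4)), -209) = Mul(Add(-5, -8, 16, 12), -209) = Mul(15, -209) = -3135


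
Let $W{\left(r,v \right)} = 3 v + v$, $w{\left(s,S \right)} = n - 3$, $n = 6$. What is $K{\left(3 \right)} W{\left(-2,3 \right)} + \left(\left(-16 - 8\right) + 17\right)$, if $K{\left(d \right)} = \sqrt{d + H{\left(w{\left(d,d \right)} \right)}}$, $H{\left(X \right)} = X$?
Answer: $-7 + 12 \sqrt{6} \approx 22.394$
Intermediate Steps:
$w{\left(s,S \right)} = 3$ ($w{\left(s,S \right)} = 6 - 3 = 3$)
$W{\left(r,v \right)} = 4 v$
$K{\left(d \right)} = \sqrt{3 + d}$ ($K{\left(d \right)} = \sqrt{d + 3} = \sqrt{3 + d}$)
$K{\left(3 \right)} W{\left(-2,3 \right)} + \left(\left(-16 - 8\right) + 17\right) = \sqrt{3 + 3} \cdot 4 \cdot 3 + \left(\left(-16 - 8\right) + 17\right) = \sqrt{6} \cdot 12 + \left(-24 + 17\right) = 12 \sqrt{6} - 7 = -7 + 12 \sqrt{6}$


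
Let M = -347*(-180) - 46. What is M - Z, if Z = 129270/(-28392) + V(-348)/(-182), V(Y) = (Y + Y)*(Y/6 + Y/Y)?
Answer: 42342295/676 ≈ 62637.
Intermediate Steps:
V(Y) = 2*Y*(1 + Y/6) (V(Y) = (2*Y)*(Y*(1/6) + 1) = (2*Y)*(Y/6 + 1) = (2*Y)*(1 + Y/6) = 2*Y*(1 + Y/6))
M = 62414 (M = 62460 - 46 = 62414)
Z = -150431/676 (Z = 129270/(-28392) + ((1/3)*(-348)*(6 - 348))/(-182) = 129270*(-1/28392) + ((1/3)*(-348)*(-342))*(-1/182) = -21545/4732 + 39672*(-1/182) = -21545/4732 - 19836/91 = -150431/676 ≈ -222.53)
M - Z = 62414 - 1*(-150431/676) = 62414 + 150431/676 = 42342295/676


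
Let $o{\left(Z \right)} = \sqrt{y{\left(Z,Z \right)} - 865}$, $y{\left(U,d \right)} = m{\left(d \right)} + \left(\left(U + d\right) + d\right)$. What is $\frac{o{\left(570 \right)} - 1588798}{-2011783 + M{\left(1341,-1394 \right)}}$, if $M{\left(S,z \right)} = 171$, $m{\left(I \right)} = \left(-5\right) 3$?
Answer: $\frac{794399}{1005806} - \frac{\sqrt{830}}{2011612} \approx 0.7898$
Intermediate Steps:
$m{\left(I \right)} = -15$
$y{\left(U,d \right)} = -15 + U + 2 d$ ($y{\left(U,d \right)} = -15 + \left(\left(U + d\right) + d\right) = -15 + \left(U + 2 d\right) = -15 + U + 2 d$)
$o{\left(Z \right)} = \sqrt{-880 + 3 Z}$ ($o{\left(Z \right)} = \sqrt{\left(-15 + Z + 2 Z\right) - 865} = \sqrt{\left(-15 + 3 Z\right) - 865} = \sqrt{-880 + 3 Z}$)
$\frac{o{\left(570 \right)} - 1588798}{-2011783 + M{\left(1341,-1394 \right)}} = \frac{\sqrt{-880 + 3 \cdot 570} - 1588798}{-2011783 + 171} = \frac{\sqrt{-880 + 1710} - 1588798}{-2011612} = \left(\sqrt{830} - 1588798\right) \left(- \frac{1}{2011612}\right) = \left(-1588798 + \sqrt{830}\right) \left(- \frac{1}{2011612}\right) = \frac{794399}{1005806} - \frac{\sqrt{830}}{2011612}$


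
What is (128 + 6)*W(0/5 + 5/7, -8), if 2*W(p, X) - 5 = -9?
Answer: -268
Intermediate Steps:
W(p, X) = -2 (W(p, X) = 5/2 + (1/2)*(-9) = 5/2 - 9/2 = -2)
(128 + 6)*W(0/5 + 5/7, -8) = (128 + 6)*(-2) = 134*(-2) = -268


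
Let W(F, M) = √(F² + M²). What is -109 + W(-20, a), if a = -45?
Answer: -109 + 5*√97 ≈ -59.756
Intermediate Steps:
-109 + W(-20, a) = -109 + √((-20)² + (-45)²) = -109 + √(400 + 2025) = -109 + √2425 = -109 + 5*√97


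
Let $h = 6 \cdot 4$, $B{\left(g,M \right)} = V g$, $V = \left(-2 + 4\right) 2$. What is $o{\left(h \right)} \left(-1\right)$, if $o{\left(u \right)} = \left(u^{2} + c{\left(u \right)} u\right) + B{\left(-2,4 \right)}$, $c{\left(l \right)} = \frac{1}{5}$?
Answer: $- \frac{2864}{5} \approx -572.8$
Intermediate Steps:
$c{\left(l \right)} = \frac{1}{5}$
$V = 4$ ($V = 2 \cdot 2 = 4$)
$B{\left(g,M \right)} = 4 g$
$h = 24$
$o{\left(u \right)} = -8 + u^{2} + \frac{u}{5}$ ($o{\left(u \right)} = \left(u^{2} + \frac{u}{5}\right) + 4 \left(-2\right) = \left(u^{2} + \frac{u}{5}\right) - 8 = -8 + u^{2} + \frac{u}{5}$)
$o{\left(h \right)} \left(-1\right) = \left(-8 + 24^{2} + \frac{1}{5} \cdot 24\right) \left(-1\right) = \left(-8 + 576 + \frac{24}{5}\right) \left(-1\right) = \frac{2864}{5} \left(-1\right) = - \frac{2864}{5}$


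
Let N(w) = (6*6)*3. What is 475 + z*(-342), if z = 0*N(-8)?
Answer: 475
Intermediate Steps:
N(w) = 108 (N(w) = 36*3 = 108)
z = 0 (z = 0*108 = 0)
475 + z*(-342) = 475 + 0*(-342) = 475 + 0 = 475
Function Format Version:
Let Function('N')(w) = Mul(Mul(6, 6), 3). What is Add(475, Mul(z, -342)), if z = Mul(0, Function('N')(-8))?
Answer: 475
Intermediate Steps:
Function('N')(w) = 108 (Function('N')(w) = Mul(36, 3) = 108)
z = 0 (z = Mul(0, 108) = 0)
Add(475, Mul(z, -342)) = Add(475, Mul(0, -342)) = Add(475, 0) = 475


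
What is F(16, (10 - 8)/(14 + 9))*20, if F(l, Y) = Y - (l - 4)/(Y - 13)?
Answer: 46280/2277 ≈ 20.325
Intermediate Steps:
F(l, Y) = Y - (-4 + l)/(-13 + Y)
F(16, (10 - 8)/(14 + 9))*20 = ((4 + ((10 - 8)/(14 + 9))**2 - 1*16 - 13*(10 - 8)/(14 + 9))/(-13 + (10 - 8)/(14 + 9)))*20 = ((4 + (2/23)**2 - 16 - 26/23)/(-13 + 2/23))*20 = ((4 + (2*(1/23))**2 - 16 - 26/23)/(-13 + 2*(1/23)))*20 = ((4 + (2/23)**2 - 16 - 13*2/23)/(-13 + 2/23))*20 = ((4 + 4/529 - 16 - 26/23)/(-297/23))*20 = -23/297*(-6942/529)*20 = (2314/2277)*20 = 46280/2277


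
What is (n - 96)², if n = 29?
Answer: 4489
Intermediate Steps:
(n - 96)² = (29 - 96)² = (-67)² = 4489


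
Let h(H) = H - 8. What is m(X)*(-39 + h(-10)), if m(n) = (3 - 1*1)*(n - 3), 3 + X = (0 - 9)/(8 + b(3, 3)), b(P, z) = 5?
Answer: 9918/13 ≈ 762.92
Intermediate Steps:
X = -48/13 (X = -3 + (0 - 9)/(8 + 5) = -3 - 9/13 = -48/13 ≈ -3.6923)
h(H) = -8 + H
m(n) = -6 + 2*n (m(n) = (3 - 1)*(-3 + n) = 2*(-3 + n) = -6 + 2*n)
m(X)*(-39 + h(-10)) = (-6 + 2*(-48/13))*(-39 + (-8 - 10)) = (-6 - 96/13)*(-39 - 18) = -174/13*(-57) = 9918/13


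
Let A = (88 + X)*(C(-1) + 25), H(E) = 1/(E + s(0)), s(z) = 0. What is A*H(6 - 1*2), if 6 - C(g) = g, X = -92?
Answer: -32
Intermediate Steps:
C(g) = 6 - g
H(E) = 1/E (H(E) = 1/(E + 0) = 1/E)
A = -128 (A = (88 - 92)*((6 - 1*(-1)) + 25) = -4*((6 + 1) + 25) = -4*(7 + 25) = -4*32 = -128)
A*H(6 - 1*2) = -128/(6 - 1*2) = -128/(6 - 2) = -128/4 = -128*¼ = -32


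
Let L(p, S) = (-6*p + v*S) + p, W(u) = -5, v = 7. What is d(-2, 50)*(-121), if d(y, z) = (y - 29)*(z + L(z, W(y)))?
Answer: -881485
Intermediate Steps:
L(p, S) = -5*p + 7*S (L(p, S) = (-6*p + 7*S) + p = -5*p + 7*S)
d(y, z) = (-35 - 4*z)*(-29 + y) (d(y, z) = (y - 29)*(z + (-5*z + 7*(-5))) = (-29 + y)*(z + (-5*z - 35)) = (-29 + y)*(z + (-35 - 5*z)) = (-29 + y)*(-35 - 4*z) = (-35 - 4*z)*(-29 + y))
d(-2, 50)*(-121) = (1015 - 35*(-2) + 116*50 - 4*(-2)*50)*(-121) = (1015 + 70 + 5800 + 400)*(-121) = 7285*(-121) = -881485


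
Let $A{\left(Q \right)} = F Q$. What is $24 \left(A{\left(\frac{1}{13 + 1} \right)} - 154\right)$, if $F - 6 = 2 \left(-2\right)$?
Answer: $- \frac{25848}{7} \approx -3692.6$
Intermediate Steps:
$F = 2$ ($F = 6 + 2 \left(-2\right) = 6 - 4 = 2$)
$A{\left(Q \right)} = 2 Q$
$24 \left(A{\left(\frac{1}{13 + 1} \right)} - 154\right) = 24 \left(\frac{2}{13 + 1} - 154\right) = 24 \left(\frac{2}{14} - 154\right) = 24 \left(2 \cdot \frac{1}{14} - 154\right) = 24 \left(\frac{1}{7} - 154\right) = 24 \left(- \frac{1077}{7}\right) = - \frac{25848}{7}$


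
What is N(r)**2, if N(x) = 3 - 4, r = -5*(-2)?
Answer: 1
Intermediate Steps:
r = 10
N(x) = -1
N(r)**2 = (-1)**2 = 1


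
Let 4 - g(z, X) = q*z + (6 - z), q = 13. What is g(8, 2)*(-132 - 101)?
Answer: 22834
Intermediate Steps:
g(z, X) = -2 - 12*z (g(z, X) = 4 - (13*z + (6 - z)) = 4 - (6 + 12*z) = 4 + (-6 - 12*z) = -2 - 12*z)
g(8, 2)*(-132 - 101) = (-2 - 12*8)*(-132 - 101) = (-2 - 96)*(-233) = -98*(-233) = 22834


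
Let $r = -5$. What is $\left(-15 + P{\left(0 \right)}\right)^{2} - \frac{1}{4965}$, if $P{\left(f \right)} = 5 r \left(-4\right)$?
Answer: $\frac{35872124}{4965} \approx 7225.0$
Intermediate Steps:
$P{\left(f \right)} = 100$ ($P{\left(f \right)} = 5 \left(-5\right) \left(-4\right) = \left(-25\right) \left(-4\right) = 100$)
$\left(-15 + P{\left(0 \right)}\right)^{2} - \frac{1}{4965} = \left(-15 + 100\right)^{2} - \frac{1}{4965} = 85^{2} - \frac{1}{4965} = 7225 - \frac{1}{4965} = \frac{35872124}{4965}$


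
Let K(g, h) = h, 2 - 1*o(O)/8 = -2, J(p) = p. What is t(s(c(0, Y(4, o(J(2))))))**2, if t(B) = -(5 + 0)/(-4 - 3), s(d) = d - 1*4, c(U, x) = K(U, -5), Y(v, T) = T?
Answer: 25/49 ≈ 0.51020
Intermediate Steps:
o(O) = 32 (o(O) = 16 - 8*(-2) = 16 + 16 = 32)
c(U, x) = -5
s(d) = -4 + d (s(d) = d - 4 = -4 + d)
t(B) = 5/7 (t(B) = -5/(-7) = -5*(-1)/7 = -1*(-5/7) = 5/7)
t(s(c(0, Y(4, o(J(2))))))**2 = (5/7)**2 = 25/49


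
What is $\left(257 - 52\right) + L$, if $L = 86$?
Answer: $291$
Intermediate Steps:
$\left(257 - 52\right) + L = \left(257 - 52\right) + 86 = 205 + 86 = 291$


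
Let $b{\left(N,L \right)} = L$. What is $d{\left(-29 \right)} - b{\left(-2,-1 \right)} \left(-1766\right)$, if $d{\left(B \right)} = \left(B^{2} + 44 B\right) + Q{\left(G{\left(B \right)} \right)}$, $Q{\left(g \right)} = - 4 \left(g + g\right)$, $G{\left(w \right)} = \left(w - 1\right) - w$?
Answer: $-2193$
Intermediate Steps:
$G{\left(w \right)} = -1$ ($G{\left(w \right)} = \left(w - 1\right) - w = \left(-1 + w\right) - w = -1$)
$Q{\left(g \right)} = - 8 g$ ($Q{\left(g \right)} = - 4 \cdot 2 g = - 8 g$)
$d{\left(B \right)} = 8 + B^{2} + 44 B$ ($d{\left(B \right)} = \left(B^{2} + 44 B\right) - -8 = \left(B^{2} + 44 B\right) + 8 = 8 + B^{2} + 44 B$)
$d{\left(-29 \right)} - b{\left(-2,-1 \right)} \left(-1766\right) = \left(8 + \left(-29\right)^{2} + 44 \left(-29\right)\right) - \left(-1\right) \left(-1766\right) = \left(8 + 841 - 1276\right) - 1766 = -427 - 1766 = -2193$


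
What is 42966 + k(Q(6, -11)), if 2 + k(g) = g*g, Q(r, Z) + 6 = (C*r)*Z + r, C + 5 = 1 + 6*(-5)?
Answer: 5078500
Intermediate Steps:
C = -34 (C = -5 + (1 + 6*(-5)) = -5 + (1 - 30) = -5 - 29 = -34)
Q(r, Z) = -6 + r - 34*Z*r (Q(r, Z) = -6 + ((-34*r)*Z + r) = -6 + (-34*Z*r + r) = -6 + (r - 34*Z*r) = -6 + r - 34*Z*r)
k(g) = -2 + g² (k(g) = -2 + g*g = -2 + g²)
42966 + k(Q(6, -11)) = 42966 + (-2 + (-6 + 6 - 34*(-11)*6)²) = 42966 + (-2 + (-6 + 6 + 2244)²) = 42966 + (-2 + 2244²) = 42966 + (-2 + 5035536) = 42966 + 5035534 = 5078500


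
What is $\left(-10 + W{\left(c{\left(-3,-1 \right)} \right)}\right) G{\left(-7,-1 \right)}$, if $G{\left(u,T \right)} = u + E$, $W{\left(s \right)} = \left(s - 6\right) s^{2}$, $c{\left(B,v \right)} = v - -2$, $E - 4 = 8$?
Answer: $-75$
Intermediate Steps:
$E = 12$ ($E = 4 + 8 = 12$)
$c{\left(B,v \right)} = 2 + v$ ($c{\left(B,v \right)} = v + 2 = 2 + v$)
$W{\left(s \right)} = s^{2} \left(-6 + s\right)$ ($W{\left(s \right)} = \left(s - 6\right) s^{2} = \left(-6 + s\right) s^{2} = s^{2} \left(-6 + s\right)$)
$G{\left(u,T \right)} = 12 + u$ ($G{\left(u,T \right)} = u + 12 = 12 + u$)
$\left(-10 + W{\left(c{\left(-3,-1 \right)} \right)}\right) G{\left(-7,-1 \right)} = \left(-10 + \left(2 - 1\right)^{2} \left(-6 + \left(2 - 1\right)\right)\right) \left(12 - 7\right) = \left(-10 + 1^{2} \left(-6 + 1\right)\right) 5 = \left(-10 + 1 \left(-5\right)\right) 5 = \left(-10 - 5\right) 5 = \left(-15\right) 5 = -75$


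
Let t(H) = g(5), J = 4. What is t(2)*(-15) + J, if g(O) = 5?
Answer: -71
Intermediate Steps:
t(H) = 5
t(2)*(-15) + J = 5*(-15) + 4 = -75 + 4 = -71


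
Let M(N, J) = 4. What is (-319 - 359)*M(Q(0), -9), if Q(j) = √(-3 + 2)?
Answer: -2712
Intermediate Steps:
Q(j) = I (Q(j) = √(-1) = I)
(-319 - 359)*M(Q(0), -9) = (-319 - 359)*4 = -678*4 = -2712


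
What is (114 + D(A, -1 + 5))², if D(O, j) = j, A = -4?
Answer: 13924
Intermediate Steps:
(114 + D(A, -1 + 5))² = (114 + (-1 + 5))² = (114 + 4)² = 118² = 13924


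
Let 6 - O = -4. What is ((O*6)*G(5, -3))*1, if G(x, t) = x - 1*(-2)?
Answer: 420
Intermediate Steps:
O = 10 (O = 6 - 1*(-4) = 6 + 4 = 10)
G(x, t) = 2 + x (G(x, t) = x + 2 = 2 + x)
((O*6)*G(5, -3))*1 = ((10*6)*(2 + 5))*1 = (60*7)*1 = 420*1 = 420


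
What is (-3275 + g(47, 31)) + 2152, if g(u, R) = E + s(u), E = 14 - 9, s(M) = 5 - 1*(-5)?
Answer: -1108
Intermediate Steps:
s(M) = 10 (s(M) = 5 + 5 = 10)
E = 5
g(u, R) = 15 (g(u, R) = 5 + 10 = 15)
(-3275 + g(47, 31)) + 2152 = (-3275 + 15) + 2152 = -3260 + 2152 = -1108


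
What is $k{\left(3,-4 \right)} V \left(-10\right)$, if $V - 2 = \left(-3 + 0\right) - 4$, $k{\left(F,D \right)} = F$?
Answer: $150$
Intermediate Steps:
$V = -5$ ($V = 2 + \left(\left(-3 + 0\right) - 4\right) = 2 - 7 = -5$)
$k{\left(3,-4 \right)} V \left(-10\right) = 3 \left(-5\right) \left(-10\right) = \left(-15\right) \left(-10\right) = 150$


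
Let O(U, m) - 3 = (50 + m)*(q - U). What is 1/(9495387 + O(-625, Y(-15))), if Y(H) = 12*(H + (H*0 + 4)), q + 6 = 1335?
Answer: 1/9335162 ≈ 1.0712e-7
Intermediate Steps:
q = 1329 (q = -6 + 1335 = 1329)
Y(H) = 48 + 12*H (Y(H) = 12*(H + (0 + 4)) = 12*(H + 4) = 12*(4 + H) = 48 + 12*H)
O(U, m) = 3 + (50 + m)*(1329 - U)
1/(9495387 + O(-625, Y(-15))) = 1/(9495387 + (66453 - 50*(-625) + 1329*(48 + 12*(-15)) - 1*(-625)*(48 + 12*(-15)))) = 1/(9495387 + (66453 + 31250 + 1329*(48 - 180) - 1*(-625)*(48 - 180))) = 1/(9495387 + (66453 + 31250 + 1329*(-132) - 1*(-625)*(-132))) = 1/(9495387 + (66453 + 31250 - 175428 - 82500)) = 1/(9495387 - 160225) = 1/9335162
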